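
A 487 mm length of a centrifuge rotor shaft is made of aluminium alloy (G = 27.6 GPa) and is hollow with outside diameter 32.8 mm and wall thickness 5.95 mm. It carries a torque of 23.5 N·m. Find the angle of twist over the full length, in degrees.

J = π(d_o⁴ − d_i⁴)/32 = π(0.0328⁴ − 0.0209⁴)/32 = 9.490×10^-8 m⁴.
θ = T·L/(G·J) = 23.50 × 0.487 / (27.6×10⁹ × 9.490×10^-8) = 4.369×10^-3 rad.

0.250°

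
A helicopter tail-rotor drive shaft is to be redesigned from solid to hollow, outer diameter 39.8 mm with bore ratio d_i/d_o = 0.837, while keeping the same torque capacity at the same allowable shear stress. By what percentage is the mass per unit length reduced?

Equal τ_max and T ⇒ the solid shaft needs d_s³ = d_o³(1−k⁴), so d_s = 39.8·(1−0.837⁴)^(1/3) = 31.78 mm.
Area ratio A_h/A_s = d_o²(1−k²)/d_s² = (1−k²)/(1−k⁴)^(2/3) = 0.4696.
Mass saving = 1 − 0.4696 = 53.0 %.

53.0 %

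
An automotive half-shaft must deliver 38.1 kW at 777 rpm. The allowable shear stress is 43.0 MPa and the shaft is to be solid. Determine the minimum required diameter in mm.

38.1 mm

ω = 2π·777/60 = 81.37 rad/s, so T = P/ω = 38.1×10³ / 81.37 = 468.2 N·m.
For a solid shaft τ_max = 16T/(πd³), so d = (16T/(π τ_allow))^(1/3) = (16·468.2/(π·4.30×10^7))^(1/3) = 0.03814 m.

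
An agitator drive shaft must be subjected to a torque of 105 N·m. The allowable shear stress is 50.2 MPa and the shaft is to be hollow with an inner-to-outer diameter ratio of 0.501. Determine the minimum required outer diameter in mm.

22.5 mm

For a hollow shaft with d_i/d_o = 0.501: τ_max = 16T/(π d_o³ (1−k⁴)), so d_o = [16T/(π τ_allow (1−k⁴))]^(1/3) = [16·105.0/(π·5.02×10^7·0.9370)]^(1/3) = 0.02249 m.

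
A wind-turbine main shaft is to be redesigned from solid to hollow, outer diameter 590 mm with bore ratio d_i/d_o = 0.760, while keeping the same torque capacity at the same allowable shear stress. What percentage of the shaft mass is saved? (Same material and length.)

Equal τ_max and T ⇒ the solid shaft needs d_s³ = d_o³(1−k⁴), so d_s = 590·(1−0.760⁴)^(1/3) = 515.3 mm.
Area ratio A_h/A_s = d_o²(1−k²)/d_s² = (1−k²)/(1−k⁴)^(2/3) = 0.5537.
Mass saving = 1 − 0.5537 = 44.6 %.

44.6 %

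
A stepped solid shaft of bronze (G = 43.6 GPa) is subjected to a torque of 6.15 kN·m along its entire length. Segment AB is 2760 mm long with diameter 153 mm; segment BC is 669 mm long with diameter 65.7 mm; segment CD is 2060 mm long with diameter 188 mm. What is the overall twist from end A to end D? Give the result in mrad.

61.2 mrad

J_AB = π(0.153)⁴/32 = 5.38×10^-5 m⁴; J_BC = π(0.0657)⁴/32 = 1.83×10^-6 m⁴; J_CD = π(0.188)⁴/32 = 1.23×10^-4 m⁴.
θ = (T/G)·Σ L_i/J_i = (6150/43.6×10⁹)·(2.76/5.38×10^-5 + 0.669/1.83×10^-6 + 2.06/1.23×10^-4) = 0.06119 rad.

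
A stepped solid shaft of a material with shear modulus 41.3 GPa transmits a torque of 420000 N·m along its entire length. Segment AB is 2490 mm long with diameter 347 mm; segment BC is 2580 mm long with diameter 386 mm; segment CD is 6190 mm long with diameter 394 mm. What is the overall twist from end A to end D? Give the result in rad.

0.0564 rad

J_AB = π(0.347)⁴/32 = 1.42×10^-3 m⁴; J_BC = π(0.386)⁴/32 = 2.18×10^-3 m⁴; J_CD = π(0.394)⁴/32 = 2.37×10^-3 m⁴.
θ = (T/G)·Σ L_i/J_i = (420000/41.3×10⁹)·(2.49/1.42×10^-3 + 2.58/2.18×10^-3 + 6.19/2.37×10^-3) = 0.05644 rad.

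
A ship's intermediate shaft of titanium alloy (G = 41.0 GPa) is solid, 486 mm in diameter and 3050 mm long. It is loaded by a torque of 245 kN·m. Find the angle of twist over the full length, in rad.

0.00333 rad

J = πd⁴/32 = π(0.486)⁴/32 = 5.477×10^-3 m⁴.
θ = T·L/(G·J) = 245000 × 3.05 / (41.0×10⁹ × 5.477×10^-3) = 3.328×10^-3 rad.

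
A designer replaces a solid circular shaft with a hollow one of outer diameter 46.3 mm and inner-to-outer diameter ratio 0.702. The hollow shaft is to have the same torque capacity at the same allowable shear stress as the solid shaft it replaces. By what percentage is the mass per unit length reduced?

38.9 %

Equal τ_max and T ⇒ the solid shaft needs d_s³ = d_o³(1−k⁴), so d_s = 46.3·(1−0.702⁴)^(1/3) = 42.20 mm.
Area ratio A_h/A_s = d_o²(1−k²)/d_s² = (1−k²)/(1−k⁴)^(2/3) = 0.6106.
Mass saving = 1 − 0.6106 = 38.9 %.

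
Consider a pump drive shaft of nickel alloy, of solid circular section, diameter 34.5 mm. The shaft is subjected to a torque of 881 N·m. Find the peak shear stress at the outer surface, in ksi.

15.8 ksi

J = πd⁴/32 = π(0.0345)⁴/32 = 1.391×10^-7 m⁴.
τ_max = T·r/J = 881.0 × 0.0173 / 1.391×10^-7 = 1.093×10^8 Pa.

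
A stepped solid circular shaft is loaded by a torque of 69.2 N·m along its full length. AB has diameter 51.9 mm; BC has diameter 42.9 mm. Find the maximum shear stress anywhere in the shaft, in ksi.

Under the same torque, τ_max = 16T/(πd³) is largest where d is smallest — segment BC (d = 42.9 mm).
τ_max = 16·69.20/(π·(0.0429)³) = 4.464×10^6 Pa.

0.647 ksi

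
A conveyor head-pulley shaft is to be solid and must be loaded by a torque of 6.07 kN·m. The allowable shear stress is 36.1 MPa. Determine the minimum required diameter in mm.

For a solid shaft τ_max = 16T/(πd³), so d = (16T/(π τ_allow))^(1/3) = (16·6070/(π·3.61×10^7))^(1/3) = 0.09496 m.

95.0 mm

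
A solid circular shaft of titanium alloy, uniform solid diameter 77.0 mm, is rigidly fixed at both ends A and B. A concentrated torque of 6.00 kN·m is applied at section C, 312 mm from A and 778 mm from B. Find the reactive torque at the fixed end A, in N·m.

4280 N·m

With uniform GJ and both ends fixed, compatibility θ_AC = θ_CB gives T_A·a = T_B·b, together with T_A + T_B = T₀.
T_A = T₀·b/(a+b) = 6000·778/1090 = 4283 N·m; T_B = 1717 N·m.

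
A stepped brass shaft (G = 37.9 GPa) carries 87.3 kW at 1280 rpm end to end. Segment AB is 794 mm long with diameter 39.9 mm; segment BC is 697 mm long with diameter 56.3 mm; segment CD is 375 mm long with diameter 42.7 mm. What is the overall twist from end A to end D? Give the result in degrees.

4.97°

ω = 2π·1280/60 = 134.0 rad/s, so T = P/ω = 87.3×10³ / 134.0 = 651.3 N·m.
J_AB = π(0.0399)⁴/32 = 2.49×10^-7 m⁴; J_BC = π(0.0563)⁴/32 = 9.86×10^-7 m⁴; J_CD = π(0.0427)⁴/32 = 3.26×10^-7 m⁴.
θ = (T/G)·Σ L_i/J_i = (651.3/37.9×10⁹)·(0.794/2.49×10^-7 + 0.697/9.86×10^-7 + 0.375/3.26×10^-7) = 0.08672 rad.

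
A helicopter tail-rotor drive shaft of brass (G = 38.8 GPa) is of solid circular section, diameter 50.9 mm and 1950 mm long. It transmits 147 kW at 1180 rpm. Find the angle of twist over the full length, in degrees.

ω = 2π·1180/60 = 123.6 rad/s, so T = P/ω = 147×10³ / 123.6 = 1190 N·m.
J = πd⁴/32 = π(0.0509)⁴/32 = 6.590×10^-7 m⁴.
θ = T·L/(G·J) = 1190 × 1.95 / (38.8×10⁹ × 6.590×10^-7) = 0.09073 rad.

5.20°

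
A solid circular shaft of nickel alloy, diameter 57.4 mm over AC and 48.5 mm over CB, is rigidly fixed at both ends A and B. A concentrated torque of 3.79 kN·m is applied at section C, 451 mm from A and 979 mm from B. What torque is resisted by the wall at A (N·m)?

3070 N·m

Compatibility: T_A·a/J_AC = T_B·b/J_CB with T_A + T_B = T₀.
J_AC = 1.07×10^-6 m⁴, J_CB = 5.43×10^-7 m⁴, so T_A = T₀·(J_AC/a)/((J_AC/a)+(J_CB/b)) = 3069 N·m, T_B = 720.7 N·m.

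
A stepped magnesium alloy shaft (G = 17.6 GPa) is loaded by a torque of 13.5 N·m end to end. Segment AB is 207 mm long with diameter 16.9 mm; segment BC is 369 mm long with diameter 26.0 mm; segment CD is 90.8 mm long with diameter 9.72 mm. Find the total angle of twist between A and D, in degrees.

J_AB = π(0.0169)⁴/32 = 8.01×10^-9 m⁴; J_BC = π(0.0260)⁴/32 = 4.49×10^-8 m⁴; J_CD = π(0.00972)⁴/32 = 8.76×10^-10 m⁴.
θ = (T/G)·Σ L_i/J_i = (13.50/17.6×10⁹)·(0.207/8.01×10^-9 + 0.369/4.49×10^-8 + 0.0908/8.76×10^-10) = 0.1056 rad.

6.05°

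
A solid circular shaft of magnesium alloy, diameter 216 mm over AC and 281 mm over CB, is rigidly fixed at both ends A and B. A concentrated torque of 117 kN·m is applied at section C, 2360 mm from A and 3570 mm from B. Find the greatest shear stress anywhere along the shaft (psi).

2960 psi

Compatibility: T_A·a/J_AC = T_B·b/J_CB with T_A + T_B = T₀.
J_AC = 2.14×10^-4 m⁴, J_CB = 6.12×10^-4 m⁴, so T_A = T₀·(J_AC/a)/((J_AC/a)+(J_CB/b)) = 40440 N·m, T_B = 76560 N·m.
τ in each portion: τ_AC = 2.04×10^7 Pa, τ_CB = 1.76×10^7 Pa; maximum is in AC.
τ_max = T_AC·r/J = 40440·0.108/2.14×10^-4 = 2.044×10^7 Pa.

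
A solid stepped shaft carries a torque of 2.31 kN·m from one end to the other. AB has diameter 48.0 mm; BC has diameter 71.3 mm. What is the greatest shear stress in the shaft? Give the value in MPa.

106 MPa

Under the same torque, τ_max = 16T/(πd³) is largest where d is smallest — segment AB (d = 48.0 mm).
τ_max = 16·2310/(π·(0.0480)³) = 1.064×10^8 Pa.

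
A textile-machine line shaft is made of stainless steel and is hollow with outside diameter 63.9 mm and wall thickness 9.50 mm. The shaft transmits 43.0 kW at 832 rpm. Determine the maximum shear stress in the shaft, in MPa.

ω = 2π·832/60 = 87.13 rad/s, so T = P/ω = 43.0×10³ / 87.13 = 493.5 N·m.
J = π(d_o⁴ − d_i⁴)/32 = π(0.0639⁴ − 0.0449⁴)/32 = 1.238×10^-6 m⁴.
τ_max = T·r/J = 493.5 × 0.0319 / 1.238×10^-6 = 1.274×10^7 Pa.

12.7 MPa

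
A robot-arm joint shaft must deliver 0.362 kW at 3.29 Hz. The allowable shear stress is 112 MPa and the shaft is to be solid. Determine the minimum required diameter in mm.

9.27 mm

ω = 2π·3.29 = 20.67 rad/s, so T = P/ω = 0.362×10³ / 20.67 = 17.51 N·m.
For a solid shaft τ_max = 16T/(πd³), so d = (16T/(π τ_allow))^(1/3) = (16·17.51/(π·1.12×10^8))^(1/3) = 0.009269 m.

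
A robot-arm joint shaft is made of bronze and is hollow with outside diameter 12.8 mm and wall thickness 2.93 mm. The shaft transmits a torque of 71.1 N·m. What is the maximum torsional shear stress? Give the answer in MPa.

189 MPa

J = π(d_o⁴ − d_i⁴)/32 = π(0.0128⁴ − 0.00694⁴)/32 = 2.408×10^-9 m⁴.
τ_max = T·r/J = 71.10 × 0.00640 / 2.408×10^-9 = 1.890×10^8 Pa.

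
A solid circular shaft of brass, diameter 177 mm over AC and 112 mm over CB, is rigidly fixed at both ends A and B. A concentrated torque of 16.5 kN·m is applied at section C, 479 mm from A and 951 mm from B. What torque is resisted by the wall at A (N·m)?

15300 N·m

Compatibility: T_A·a/J_AC = T_B·b/J_CB with T_A + T_B = T₀.
J_AC = 9.64×10^-5 m⁴, J_CB = 1.54×10^-5 m⁴, so T_A = T₀·(J_AC/a)/((J_AC/a)+(J_CB/b)) = 15270 N·m, T_B = 1233 N·m.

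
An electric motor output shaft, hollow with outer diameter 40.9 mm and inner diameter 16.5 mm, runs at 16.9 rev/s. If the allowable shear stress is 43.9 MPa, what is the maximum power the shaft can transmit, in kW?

J = π(d_o⁴ − d_i⁴)/32 = π(0.0409⁴ − 0.0165⁴)/32 = 2.674×10^-7 m⁴.
T_max = τ_allow·J/r = 4.39×10^7 × 2.674×10^-7 / 0.0204 = 574.1 N·m.
ω = 2π·16.9 = 106.2 rad/s, so P_max = T_max·ω = 6.096×10^4 W.

61.0 kW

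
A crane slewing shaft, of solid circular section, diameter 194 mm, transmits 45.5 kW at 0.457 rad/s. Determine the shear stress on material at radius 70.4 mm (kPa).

ω = 0.457 rad/s, so T = P/ω = 45.5×10³ / 0.4570 = 99560 N·m.
J = πd⁴/32 = π(0.194)⁴/32 = 1.391×10^-4 m⁴.
Shear stress varies linearly with radius: τ = T·r/J = 99560 × 0.0704 / 1.391×10^-4 = 5.040×10^7 Pa.

50400 kPa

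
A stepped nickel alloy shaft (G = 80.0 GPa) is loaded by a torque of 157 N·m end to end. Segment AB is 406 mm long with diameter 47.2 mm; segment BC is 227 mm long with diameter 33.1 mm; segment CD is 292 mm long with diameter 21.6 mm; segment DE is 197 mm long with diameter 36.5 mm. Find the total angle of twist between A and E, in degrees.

J_AB = π(0.0472)⁴/32 = 4.87×10^-7 m⁴; J_BC = π(0.0331)⁴/32 = 1.18×10^-7 m⁴; J_CD = π(0.0216)⁴/32 = 2.14×10^-8 m⁴; J_DE = π(0.0365)⁴/32 = 1.74×10^-7 m⁴.
θ = (T/G)·Σ L_i/J_i = (157.0/80.0×10⁹)·(0.406/4.87×10^-7 + 0.227/1.18×10^-7 + 0.292/2.14×10^-8 + 0.197/1.74×10^-7) = 0.03445 rad.

1.97°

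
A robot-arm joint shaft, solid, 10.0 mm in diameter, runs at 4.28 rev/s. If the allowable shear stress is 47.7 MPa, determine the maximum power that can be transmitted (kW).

0.252 kW

J = πd⁴/32 = π(0.0100)⁴/32 = 9.817×10^-10 m⁴.
T_max = τ_allow·J/r = 4.77×10^7 × 9.817×10^-10 / 0.00500 = 9.366 N·m.
ω = 2π·4.28 = 26.89 rad/s, so P_max = T_max·ω = 251.9 W.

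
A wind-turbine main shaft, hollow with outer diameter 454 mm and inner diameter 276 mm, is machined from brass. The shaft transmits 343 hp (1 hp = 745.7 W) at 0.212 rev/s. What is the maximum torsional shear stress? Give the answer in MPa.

ω = 2π·0.212 = 1.332 rad/s, so T = P/ω = 343×745.7 / 1.332 = 192000 N·m.
J = π(d_o⁴ − d_i⁴)/32 = π(0.454⁴ − 0.276⁴)/32 = 3.601×10^-3 m⁴.
τ_max = T·r/J = 192000 × 0.227 / 3.601×10^-3 = 1.210×10^7 Pa.

12.1 MPa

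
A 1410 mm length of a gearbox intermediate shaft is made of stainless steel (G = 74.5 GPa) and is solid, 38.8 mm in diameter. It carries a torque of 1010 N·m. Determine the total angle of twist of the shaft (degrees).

J = πd⁴/32 = π(0.0388)⁴/32 = 2.225×10^-7 m⁴.
θ = T·L/(G·J) = 1010 × 1.41 / (74.5×10⁹ × 2.225×10^-7) = 0.08591 rad.

4.92°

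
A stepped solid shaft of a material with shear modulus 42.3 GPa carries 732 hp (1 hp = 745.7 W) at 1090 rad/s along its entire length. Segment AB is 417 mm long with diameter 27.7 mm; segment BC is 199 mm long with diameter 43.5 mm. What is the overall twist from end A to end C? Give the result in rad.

ω = 1090 rad/s, so T = P/ω = 732×745.7 / 1090 = 500.8 N·m.
J_AB = π(0.0277)⁴/32 = 5.78×10^-8 m⁴; J_BC = π(0.0435)⁴/32 = 3.52×10^-7 m⁴.
θ = (T/G)·Σ L_i/J_i = (500.8/42.3×10⁹)·(0.417/5.78×10^-8 + 0.199/3.52×10^-7) = 0.09212 rad.

0.0921 rad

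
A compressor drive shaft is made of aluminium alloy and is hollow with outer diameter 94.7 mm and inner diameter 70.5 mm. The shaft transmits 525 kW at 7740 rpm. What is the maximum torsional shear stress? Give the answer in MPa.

ω = 2π·7740/60 = 810.5 rad/s, so T = P/ω = 525×10³ / 810.5 = 647.7 N·m.
J = π(d_o⁴ − d_i⁴)/32 = π(0.0947⁴ − 0.0705⁴)/32 = 5.471×10^-6 m⁴.
τ_max = T·r/J = 647.7 × 0.0474 / 5.471×10^-6 = 5.606×10^6 Pa.

5.61 MPa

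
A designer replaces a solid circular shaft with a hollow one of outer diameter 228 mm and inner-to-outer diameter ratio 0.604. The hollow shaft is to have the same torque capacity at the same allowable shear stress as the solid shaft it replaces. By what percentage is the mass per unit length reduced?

30.1 %

Equal τ_max and T ⇒ the solid shaft needs d_s³ = d_o³(1−k⁴), so d_s = 228·(1−0.604⁴)^(1/3) = 217.4 mm.
Area ratio A_h/A_s = d_o²(1−k²)/d_s² = (1−k²)/(1−k⁴)^(2/3) = 0.6986.
Mass saving = 1 − 0.6986 = 30.1 %.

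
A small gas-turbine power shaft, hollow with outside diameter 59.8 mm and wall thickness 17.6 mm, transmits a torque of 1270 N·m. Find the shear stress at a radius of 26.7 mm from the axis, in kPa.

27800 kPa

J = π(d_o⁴ − d_i⁴)/32 = π(0.0598⁴ − 0.0246⁴)/32 = 1.220×10^-6 m⁴.
Shear stress varies linearly with radius: τ = T·r/J = 1270 × 0.0267 / 1.220×10^-6 = 2.781×10^7 Pa.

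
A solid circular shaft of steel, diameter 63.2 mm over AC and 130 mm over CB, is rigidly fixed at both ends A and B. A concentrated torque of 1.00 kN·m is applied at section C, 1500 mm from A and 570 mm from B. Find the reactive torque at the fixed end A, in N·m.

Compatibility: T_A·a/J_AC = T_B·b/J_CB with T_A + T_B = T₀.
J_AC = 1.57×10^-6 m⁴, J_CB = 2.80×10^-5 m⁴, so T_A = T₀·(J_AC/a)/((J_AC/a)+(J_CB/b)) = 20.79 N·m, T_B = 979.2 N·m.

20.8 N·m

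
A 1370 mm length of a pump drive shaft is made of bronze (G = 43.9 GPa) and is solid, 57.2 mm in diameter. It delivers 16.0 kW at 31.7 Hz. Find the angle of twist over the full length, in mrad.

ω = 2π·31.7 = 199.2 rad/s, so T = P/ω = 16.0×10³ / 199.2 = 80.33 N·m.
J = πd⁴/32 = π(0.0572)⁴/32 = 1.051×10^-6 m⁴.
θ = T·L/(G·J) = 80.33 × 1.37 / (43.9×10⁹ × 1.051×10^-6) = 2.385×10^-3 rad.

2.39 mrad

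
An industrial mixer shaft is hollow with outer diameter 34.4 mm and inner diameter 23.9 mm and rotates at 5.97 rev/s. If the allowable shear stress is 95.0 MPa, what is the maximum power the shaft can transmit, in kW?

J = π(d_o⁴ − d_i⁴)/32 = π(0.0344⁴ − 0.0239⁴)/32 = 1.054×10^-7 m⁴.
T_max = τ_allow·J/r = 9.50×10^7 × 1.054×10^-7 / 0.0172 = 582.4 N·m.
ω = 2π·5.97 = 37.51 rad/s, so P_max = T_max·ω = 2.185×10^4 W.

21.8 kW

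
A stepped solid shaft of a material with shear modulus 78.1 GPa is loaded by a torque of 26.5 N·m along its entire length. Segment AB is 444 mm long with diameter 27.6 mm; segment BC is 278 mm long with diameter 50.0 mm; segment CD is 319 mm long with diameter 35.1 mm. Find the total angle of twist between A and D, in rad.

J_AB = π(0.0276)⁴/32 = 5.70×10^-8 m⁴; J_BC = π(0.0500)⁴/32 = 6.14×10^-7 m⁴; J_CD = π(0.0351)⁴/32 = 1.49×10^-7 m⁴.
θ = (T/G)·Σ L_i/J_i = (26.50/78.1×10⁹)·(0.444/5.70×10^-8 + 0.278/6.14×10^-7 + 0.319/1.49×10^-7) = 3.525×10^-3 rad.

0.00352 rad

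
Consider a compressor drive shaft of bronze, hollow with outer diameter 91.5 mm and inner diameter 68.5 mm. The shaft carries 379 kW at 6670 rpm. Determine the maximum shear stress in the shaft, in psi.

763 psi

ω = 2π·6670/60 = 698.5 rad/s, so T = P/ω = 379×10³ / 698.5 = 542.6 N·m.
J = π(d_o⁴ − d_i⁴)/32 = π(0.0915⁴ − 0.0685⁴)/32 = 4.720×10^-6 m⁴.
τ_max = T·r/J = 542.6 × 0.0457 / 4.720×10^-6 = 5.259×10^6 Pa.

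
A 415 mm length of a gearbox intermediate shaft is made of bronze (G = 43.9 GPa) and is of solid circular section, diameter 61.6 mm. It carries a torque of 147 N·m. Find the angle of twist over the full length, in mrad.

0.983 mrad

J = πd⁴/32 = π(0.0616)⁴/32 = 1.414×10^-6 m⁴.
θ = T·L/(G·J) = 147.0 × 0.415 / (43.9×10⁹ × 1.414×10^-6) = 9.831×10^-4 rad.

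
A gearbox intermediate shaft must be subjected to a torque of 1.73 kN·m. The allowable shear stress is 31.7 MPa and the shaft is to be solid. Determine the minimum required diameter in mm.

65.3 mm

For a solid shaft τ_max = 16T/(πd³), so d = (16T/(π τ_allow))^(1/3) = (16·1730/(π·3.17×10^7))^(1/3) = 0.06526 m.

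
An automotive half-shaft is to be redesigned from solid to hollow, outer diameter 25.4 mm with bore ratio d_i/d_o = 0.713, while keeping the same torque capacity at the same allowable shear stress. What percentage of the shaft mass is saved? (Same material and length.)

40.0 %

Equal τ_max and T ⇒ the solid shaft needs d_s³ = d_o³(1−k⁴), so d_s = 25.4·(1−0.713⁴)^(1/3) = 22.99 mm.
Area ratio A_h/A_s = d_o²(1−k²)/d_s² = (1−k²)/(1−k⁴)^(2/3) = 0.6001.
Mass saving = 1 − 0.6001 = 40.0 %.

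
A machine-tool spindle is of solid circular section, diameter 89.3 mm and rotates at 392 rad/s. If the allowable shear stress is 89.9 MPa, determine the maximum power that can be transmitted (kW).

4930 kW

J = πd⁴/32 = π(0.0893)⁴/32 = 6.243×10^-6 m⁴.
T_max = τ_allow·J/r = 8.99×10^7 × 6.243×10^-6 / 0.0446 = 12570 N·m.
ω = 392 rad/s, so P_max = T_max·ω = 4.928×10^6 W.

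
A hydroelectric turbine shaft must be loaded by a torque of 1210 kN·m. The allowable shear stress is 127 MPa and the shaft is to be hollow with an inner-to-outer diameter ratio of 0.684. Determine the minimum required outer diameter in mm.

396 mm

For a hollow shaft with d_i/d_o = 0.684: τ_max = 16T/(π d_o³ (1−k⁴)), so d_o = [16T/(π τ_allow (1−k⁴))]^(1/3) = [16·1.210e6/(π·1.27×10^8·0.7811)]^(1/3) = 0.3960 m.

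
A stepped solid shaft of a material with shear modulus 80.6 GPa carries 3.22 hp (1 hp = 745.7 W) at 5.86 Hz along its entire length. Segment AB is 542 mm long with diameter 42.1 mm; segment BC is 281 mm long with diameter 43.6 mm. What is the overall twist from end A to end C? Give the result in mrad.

ω = 2π·5.86 = 36.82 rad/s, so T = P/ω = 3.22×745.7 / 36.82 = 65.21 N·m.
J_AB = π(0.0421)⁴/32 = 3.08×10^-7 m⁴; J_BC = π(0.0436)⁴/32 = 3.55×10^-7 m⁴.
θ = (T/G)·Σ L_i/J_i = (65.21/80.6×10⁹)·(0.542/3.08×10^-7 + 0.281/3.55×10^-7) = 2.063×10^-3 rad.

2.06 mrad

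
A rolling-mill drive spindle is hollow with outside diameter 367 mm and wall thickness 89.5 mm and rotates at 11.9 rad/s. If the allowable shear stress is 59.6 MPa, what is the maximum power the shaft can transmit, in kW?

6410 kW

J = π(d_o⁴ − d_i⁴)/32 = π(0.367⁴ − 0.188⁴)/32 = 1.658×10^-3 m⁴.
T_max = τ_allow·J/r = 5.96×10^7 × 1.658×10^-3 / 0.183 = 538600 N·m.
ω = 11.9 rad/s, so P_max = T_max·ω = 6.410×10^6 W.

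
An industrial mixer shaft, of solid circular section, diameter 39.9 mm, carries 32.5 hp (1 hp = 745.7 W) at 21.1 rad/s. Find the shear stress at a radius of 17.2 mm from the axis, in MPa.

ω = 21.1 rad/s, so T = P/ω = 32.5×745.7 / 21.10 = 1149 N·m.
J = πd⁴/32 = π(0.0399)⁴/32 = 2.488×10^-7 m⁴.
Shear stress varies linearly with radius: τ = T·r/J = 1149 × 0.0172 / 2.488×10^-7 = 7.940×10^7 Pa.

79.4 MPa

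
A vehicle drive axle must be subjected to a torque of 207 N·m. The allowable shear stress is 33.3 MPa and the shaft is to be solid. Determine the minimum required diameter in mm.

For a solid shaft τ_max = 16T/(πd³), so d = (16T/(π τ_allow))^(1/3) = (16·207.0/(π·3.33×10^7))^(1/3) = 0.03163 m.

31.6 mm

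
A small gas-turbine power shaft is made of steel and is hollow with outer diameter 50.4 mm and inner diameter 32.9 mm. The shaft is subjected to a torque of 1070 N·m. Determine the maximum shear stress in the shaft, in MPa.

J = π(d_o⁴ − d_i⁴)/32 = π(0.0504⁴ − 0.0329⁴)/32 = 5.184×10^-7 m⁴.
τ_max = T·r/J = 1070 × 0.0252 / 5.184×10^-7 = 5.201×10^7 Pa.

52.0 MPa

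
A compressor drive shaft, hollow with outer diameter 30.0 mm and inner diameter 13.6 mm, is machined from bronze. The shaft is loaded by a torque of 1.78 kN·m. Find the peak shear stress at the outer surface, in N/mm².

351 N/mm²

J = π(d_o⁴ − d_i⁴)/32 = π(0.0300⁴ − 0.0136⁴)/32 = 7.616×10^-8 m⁴.
τ_max = T·r/J = 1780 × 0.0150 / 7.616×10^-8 = 3.506×10^8 Pa.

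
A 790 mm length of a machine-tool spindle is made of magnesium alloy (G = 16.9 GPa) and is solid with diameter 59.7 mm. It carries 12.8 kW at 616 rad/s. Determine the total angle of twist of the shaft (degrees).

0.0446°

ω = 616 rad/s, so T = P/ω = 12.8×10³ / 616.0 = 20.78 N·m.
J = πd⁴/32 = π(0.0597)⁴/32 = 1.247×10^-6 m⁴.
θ = T·L/(G·J) = 20.78 × 0.790 / (16.9×10⁹ × 1.247×10^-6) = 7.789×10^-4 rad.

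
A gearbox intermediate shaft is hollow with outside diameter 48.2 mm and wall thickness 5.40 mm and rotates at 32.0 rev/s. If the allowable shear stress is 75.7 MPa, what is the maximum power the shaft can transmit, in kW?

J = π(d_o⁴ − d_i⁴)/32 = π(0.0482⁴ − 0.0374⁴)/32 = 3.378×10^-7 m⁴.
T_max = τ_allow·J/r = 7.57×10^7 × 3.378×10^-7 / 0.0241 = 1061 N·m.
ω = 2π·32.0 = 201.1 rad/s, so P_max = T_max·ω = 2.133×10^5 W.

213 kW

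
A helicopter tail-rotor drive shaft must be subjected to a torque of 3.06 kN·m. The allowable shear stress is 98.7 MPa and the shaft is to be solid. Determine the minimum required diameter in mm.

54.0 mm

For a solid shaft τ_max = 16T/(πd³), so d = (16T/(π τ_allow))^(1/3) = (16·3060/(π·9.87×10^7))^(1/3) = 0.05405 m.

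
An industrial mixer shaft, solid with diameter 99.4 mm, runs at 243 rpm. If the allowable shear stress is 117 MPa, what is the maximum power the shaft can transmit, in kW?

574 kW

J = πd⁴/32 = π(0.0994)⁴/32 = 9.584×10^-6 m⁴.
T_max = τ_allow·J/r = 1.17×10^8 × 9.584×10^-6 / 0.0497 = 22560 N·m.
ω = 2π·243/60 = 25.45 rad/s, so P_max = T_max·ω = 5.741×10^5 W.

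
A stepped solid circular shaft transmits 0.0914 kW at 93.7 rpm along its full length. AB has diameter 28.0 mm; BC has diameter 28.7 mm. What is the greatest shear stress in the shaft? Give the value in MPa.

2.16 MPa

ω = 2π·93.7/60 = 9.812 rad/s, so T = P/ω = 0.0914×10³ / 9.812 = 9.315 N·m.
Under the same torque, τ_max = 16T/(πd³) is largest where d is smallest — segment AB (d = 28.0 mm).
τ_max = 16·9.315/(π·(0.0280)³) = 2.161×10^6 Pa.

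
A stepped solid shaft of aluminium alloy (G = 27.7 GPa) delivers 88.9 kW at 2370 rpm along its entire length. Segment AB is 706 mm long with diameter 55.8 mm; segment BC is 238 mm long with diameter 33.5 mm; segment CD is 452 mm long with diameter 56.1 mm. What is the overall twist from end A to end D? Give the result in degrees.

ω = 2π·2370/60 = 248.2 rad/s, so T = P/ω = 88.9×10³ / 248.2 = 358.2 N·m.
J_AB = π(0.0558)⁴/32 = 9.52×10^-7 m⁴; J_BC = π(0.0335)⁴/32 = 1.24×10^-7 m⁴; J_CD = π(0.0561)⁴/32 = 9.72×10^-7 m⁴.
θ = (T/G)·Σ L_i/J_i = (358.2/27.7×10⁹)·(0.706/9.52×10^-7 + 0.238/1.24×10^-7 + 0.452/9.72×10^-7) = 0.04049 rad.

2.32°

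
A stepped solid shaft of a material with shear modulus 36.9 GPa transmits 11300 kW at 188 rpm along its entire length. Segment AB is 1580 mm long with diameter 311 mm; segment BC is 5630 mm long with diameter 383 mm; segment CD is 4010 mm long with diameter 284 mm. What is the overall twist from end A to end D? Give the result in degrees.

9.50°

ω = 2π·188/60 = 19.69 rad/s, so T = P/ω = 11300×10³ / 19.69 = 574000 N·m.
J_AB = π(0.311)⁴/32 = 9.18×10^-4 m⁴; J_BC = π(0.383)⁴/32 = 2.11×10^-3 m⁴; J_CD = π(0.284)⁴/32 = 6.39×10^-4 m⁴.
θ = (T/G)·Σ L_i/J_i = (574000/36.9×10⁹)·(1.58/9.18×10^-4 + 5.63/2.11×10^-3 + 4.01/6.39×10^-4) = 0.1659 rad.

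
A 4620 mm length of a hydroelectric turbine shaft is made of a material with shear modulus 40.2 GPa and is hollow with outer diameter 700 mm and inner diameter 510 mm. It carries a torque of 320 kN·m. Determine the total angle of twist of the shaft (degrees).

J = π(d_o⁴ − d_i⁴)/32 = π(0.700⁴ − 0.510⁴)/32 = 0.01693 m⁴.
θ = T·L/(G·J) = 320000 × 4.62 / (40.2×10⁹ × 0.01693) = 2.172×10^-3 rad.

0.124°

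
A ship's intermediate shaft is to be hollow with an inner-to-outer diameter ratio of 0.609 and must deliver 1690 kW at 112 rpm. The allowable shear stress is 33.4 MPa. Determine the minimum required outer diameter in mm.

294 mm

ω = 2π·112/60 = 11.73 rad/s, so T = P/ω = 1690×10³ / 11.73 = 144100 N·m.
For a hollow shaft with d_i/d_o = 0.609: τ_max = 16T/(π d_o³ (1−k⁴)), so d_o = [16T/(π τ_allow (1−k⁴))]^(1/3) = [16·144100/(π·3.34×10^7·0.8624)]^(1/3) = 0.2942 m.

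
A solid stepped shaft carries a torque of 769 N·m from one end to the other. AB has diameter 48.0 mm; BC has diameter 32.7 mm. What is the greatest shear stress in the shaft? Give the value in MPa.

112 MPa

Under the same torque, τ_max = 16T/(πd³) is largest where d is smallest — segment BC (d = 32.7 mm).
τ_max = 16·769.0/(π·(0.0327)³) = 1.120×10^8 Pa.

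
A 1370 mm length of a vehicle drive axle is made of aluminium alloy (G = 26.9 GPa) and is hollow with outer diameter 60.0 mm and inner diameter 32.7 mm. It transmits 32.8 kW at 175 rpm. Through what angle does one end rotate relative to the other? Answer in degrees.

ω = 2π·175/60 = 18.33 rad/s, so T = P/ω = 32.8×10³ / 18.33 = 1790 N·m.
J = π(d_o⁴ − d_i⁴)/32 = π(0.0600⁴ − 0.0327⁴)/32 = 1.160×10^-6 m⁴.
θ = T·L/(G·J) = 1790 × 1.37 / (26.9×10⁹ × 1.160×10^-6) = 0.07857 rad.

4.50°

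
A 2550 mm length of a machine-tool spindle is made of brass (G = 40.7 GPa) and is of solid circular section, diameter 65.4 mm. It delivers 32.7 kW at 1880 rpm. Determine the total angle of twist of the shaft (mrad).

5.79 mrad

ω = 2π·1880/60 = 196.9 rad/s, so T = P/ω = 32.7×10³ / 196.9 = 166.1 N·m.
J = πd⁴/32 = π(0.0654)⁴/32 = 1.796×10^-6 m⁴.
θ = T·L/(G·J) = 166.1 × 2.55 / (40.7×10⁹ × 1.796×10^-6) = 5.794×10^-3 rad.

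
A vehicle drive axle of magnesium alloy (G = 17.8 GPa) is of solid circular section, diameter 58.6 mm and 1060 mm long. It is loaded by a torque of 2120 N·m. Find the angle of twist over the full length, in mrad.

J = πd⁴/32 = π(0.0586)⁴/32 = 1.158×10^-6 m⁴.
θ = T·L/(G·J) = 2120 × 1.06 / (17.8×10⁹ × 1.158×10^-6) = 0.1091 rad.

109 mrad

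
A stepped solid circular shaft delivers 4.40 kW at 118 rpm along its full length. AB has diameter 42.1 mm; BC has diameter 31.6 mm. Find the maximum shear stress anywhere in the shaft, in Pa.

5.75e7 Pa

ω = 2π·118/60 = 12.36 rad/s, so T = P/ω = 4.40×10³ / 12.36 = 356.1 N·m.
Under the same torque, τ_max = 16T/(πd³) is largest where d is smallest — segment BC (d = 31.6 mm).
τ_max = 16·356.1/(π·(0.0316)³) = 5.747×10^7 Pa.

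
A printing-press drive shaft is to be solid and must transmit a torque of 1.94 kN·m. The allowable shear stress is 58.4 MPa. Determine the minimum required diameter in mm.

For a solid shaft τ_max = 16T/(πd³), so d = (16T/(π τ_allow))^(1/3) = (16·1940/(π·5.84×10^7))^(1/3) = 0.05531 m.

55.3 mm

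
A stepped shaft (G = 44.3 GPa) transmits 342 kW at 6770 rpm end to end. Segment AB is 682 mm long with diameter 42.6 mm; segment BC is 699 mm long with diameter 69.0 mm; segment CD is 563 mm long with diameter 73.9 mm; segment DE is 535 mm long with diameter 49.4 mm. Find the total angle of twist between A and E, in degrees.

ω = 2π·6770/60 = 709.0 rad/s, so T = P/ω = 342×10³ / 709.0 = 482.4 N·m.
J_AB = π(0.0426)⁴/32 = 3.23×10^-7 m⁴; J_BC = π(0.0690)⁴/32 = 2.23×10^-6 m⁴; J_CD = π(0.0739)⁴/32 = 2.93×10^-6 m⁴; J_DE = π(0.0494)⁴/32 = 5.85×10^-7 m⁴.
θ = (T/G)·Σ L_i/J_i = (482.4/44.3×10⁹)·(0.682/3.23×10^-7 + 0.699/2.23×10^-6 + 0.563/2.93×10^-6 + 0.535/5.85×10^-7) = 0.03845 rad.

2.20°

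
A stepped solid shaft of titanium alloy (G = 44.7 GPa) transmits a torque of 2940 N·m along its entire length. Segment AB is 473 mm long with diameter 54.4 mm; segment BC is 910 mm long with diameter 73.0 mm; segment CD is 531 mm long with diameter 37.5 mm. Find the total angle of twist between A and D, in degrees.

13.6°

J_AB = π(0.0544)⁴/32 = 8.60×10^-7 m⁴; J_BC = π(0.0730)⁴/32 = 2.79×10^-6 m⁴; J_CD = π(0.0375)⁴/32 = 1.94×10^-7 m⁴.
θ = (T/G)·Σ L_i/J_i = (2940/44.7×10⁹)·(0.473/8.60×10^-7 + 0.910/2.79×10^-6 + 0.531/1.94×10^-7) = 0.2375 rad.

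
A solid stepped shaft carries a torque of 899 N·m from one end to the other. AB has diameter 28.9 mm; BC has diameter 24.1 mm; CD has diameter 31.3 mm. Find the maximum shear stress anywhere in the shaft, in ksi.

47.4 ksi

Under the same torque, τ_max = 16T/(πd³) is largest where d is smallest — segment BC (d = 24.1 mm).
τ_max = 16·899.0/(π·(0.0241)³) = 3.271×10^8 Pa.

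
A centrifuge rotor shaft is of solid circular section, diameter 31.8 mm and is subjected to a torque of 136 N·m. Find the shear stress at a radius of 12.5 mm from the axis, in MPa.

16.9 MPa

J = πd⁴/32 = π(0.0318)⁴/32 = 1.004×10^-7 m⁴.
Shear stress varies linearly with radius: τ = T·r/J = 136.0 × 0.0125 / 1.004×10^-7 = 1.693×10^7 Pa.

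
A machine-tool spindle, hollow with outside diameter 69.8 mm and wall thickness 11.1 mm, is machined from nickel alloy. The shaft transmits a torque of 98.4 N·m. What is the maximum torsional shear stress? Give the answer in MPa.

J = π(d_o⁴ − d_i⁴)/32 = π(0.0698⁴ − 0.0476⁴)/32 = 1.826×10^-6 m⁴.
τ_max = T·r/J = 98.40 × 0.0349 / 1.826×10^-6 = 1.880×10^6 Pa.

1.88 MPa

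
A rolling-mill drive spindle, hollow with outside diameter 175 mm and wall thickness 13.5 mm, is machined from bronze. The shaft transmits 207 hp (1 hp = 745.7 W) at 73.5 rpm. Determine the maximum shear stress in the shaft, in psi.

5660 psi

ω = 2π·73.5/60 = 7.697 rad/s, so T = P/ω = 207×745.7 / 7.697 = 20050 N·m.
J = π(d_o⁴ − d_i⁴)/32 = π(0.175⁴ − 0.148⁴)/32 = 4.497×10^-5 m⁴.
τ_max = T·r/J = 20050 × 0.0875 / 4.497×10^-5 = 3.902×10^7 Pa.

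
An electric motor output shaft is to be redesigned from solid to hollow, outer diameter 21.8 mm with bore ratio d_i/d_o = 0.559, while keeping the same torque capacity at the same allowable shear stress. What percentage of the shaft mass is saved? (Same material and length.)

Equal τ_max and T ⇒ the solid shaft needs d_s³ = d_o³(1−k⁴), so d_s = 21.8·(1−0.559⁴)^(1/3) = 21.07 mm.
Area ratio A_h/A_s = d_o²(1−k²)/d_s² = (1−k²)/(1−k⁴)^(2/3) = 0.7363.
Mass saving = 1 − 0.7363 = 26.4 %.

26.4 %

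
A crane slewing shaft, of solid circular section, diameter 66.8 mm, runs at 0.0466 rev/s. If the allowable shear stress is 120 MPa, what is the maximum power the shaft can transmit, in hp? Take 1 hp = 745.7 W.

J = πd⁴/32 = π(0.0668)⁴/32 = 1.955×10^-6 m⁴.
T_max = τ_allow·J/r = 1.20×10^8 × 1.955×10^-6 / 0.0334 = 7023 N·m.
ω = 2π·0.0466 = 0.2928 rad/s, so P_max = T_max·ω = 2056 W.

2.76 hp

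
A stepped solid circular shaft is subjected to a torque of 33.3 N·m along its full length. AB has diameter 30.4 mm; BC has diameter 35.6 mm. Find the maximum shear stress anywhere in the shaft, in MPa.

Under the same torque, τ_max = 16T/(πd³) is largest where d is smallest — segment AB (d = 30.4 mm).
τ_max = 16·33.30/(π·(0.0304)³) = 6.037×10^6 Pa.

6.04 MPa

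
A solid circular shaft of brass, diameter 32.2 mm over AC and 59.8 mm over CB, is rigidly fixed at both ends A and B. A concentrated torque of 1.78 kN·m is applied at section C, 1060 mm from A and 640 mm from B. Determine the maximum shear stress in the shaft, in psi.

Compatibility: T_A·a/J_AC = T_B·b/J_CB with T_A + T_B = T₀.
J_AC = 1.06×10^-7 m⁴, J_CB = 1.26×10^-6 m⁴, so T_A = T₀·(J_AC/a)/((J_AC/a)+(J_CB/b)) = 85.98 N·m, T_B = 1694 N·m.
τ in each portion: τ_AC = 1.31×10^7 Pa, τ_CB = 4.03×10^7 Pa; maximum is in CB.
τ_max = T_CB·r/J = 1694·0.0299/1.26×10^-6 = 4.034×10^7 Pa.

5850 psi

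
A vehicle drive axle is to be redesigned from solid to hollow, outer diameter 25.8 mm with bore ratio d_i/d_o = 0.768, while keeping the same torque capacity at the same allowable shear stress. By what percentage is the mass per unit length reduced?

Equal τ_max and T ⇒ the solid shaft needs d_s³ = d_o³(1−k⁴), so d_s = 25.8·(1−0.768⁴)^(1/3) = 22.37 mm.
Area ratio A_h/A_s = d_o²(1−k²)/d_s² = (1−k²)/(1−k⁴)^(2/3) = 0.5455.
Mass saving = 1 − 0.5455 = 45.5 %.

45.5 %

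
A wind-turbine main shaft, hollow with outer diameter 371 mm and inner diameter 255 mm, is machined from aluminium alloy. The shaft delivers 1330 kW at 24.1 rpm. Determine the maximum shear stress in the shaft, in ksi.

ω = 2π·24.1/60 = 2.524 rad/s, so T = P/ω = 1330×10³ / 2.524 = 527000 N·m.
J = π(d_o⁴ − d_i⁴)/32 = π(0.371⁴ − 0.255⁴)/32 = 1.445×10^-3 m⁴.
τ_max = T·r/J = 527000 × 0.185 / 1.445×10^-3 = 6.766×10^7 Pa.

9.81 ksi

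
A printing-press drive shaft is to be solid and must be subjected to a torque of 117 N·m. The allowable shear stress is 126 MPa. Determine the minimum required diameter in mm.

For a solid shaft τ_max = 16T/(πd³), so d = (16T/(π τ_allow))^(1/3) = (16·117.0/(π·1.26×10^8))^(1/3) = 0.01679 m.

16.8 mm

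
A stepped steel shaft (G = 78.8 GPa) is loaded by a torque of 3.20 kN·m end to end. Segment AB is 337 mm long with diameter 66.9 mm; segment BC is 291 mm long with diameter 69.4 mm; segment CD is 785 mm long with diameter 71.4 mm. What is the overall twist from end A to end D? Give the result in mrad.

J_AB = π(0.0669)⁴/32 = 1.97×10^-6 m⁴; J_BC = π(0.0694)⁴/32 = 2.28×10^-6 m⁴; J_CD = π(0.0714)⁴/32 = 2.55×10^-6 m⁴.
θ = (T/G)·Σ L_i/J_i = (3200/78.8×10⁹)·(0.337/1.97×10^-6 + 0.291/2.28×10^-6 + 0.785/2.55×10^-6) = 0.02464 rad.

24.6 mrad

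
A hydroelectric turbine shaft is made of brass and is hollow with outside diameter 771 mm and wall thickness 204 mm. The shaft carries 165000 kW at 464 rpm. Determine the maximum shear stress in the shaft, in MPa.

39.7 MPa

ω = 2π·464/60 = 48.59 rad/s, so T = P/ω = 165000×10³ / 48.59 = 3.396e6 N·m.
J = π(d_o⁴ − d_i⁴)/32 = π(0.771⁴ − 0.363⁴)/32 = 0.03299 m⁴.
τ_max = T·r/J = 3.396e6 × 0.386 / 0.03299 = 3.969×10^7 Pa.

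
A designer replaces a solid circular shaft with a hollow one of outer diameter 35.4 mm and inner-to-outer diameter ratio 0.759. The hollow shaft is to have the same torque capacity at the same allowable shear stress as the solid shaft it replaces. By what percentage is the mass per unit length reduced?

Equal τ_max and T ⇒ the solid shaft needs d_s³ = d_o³(1−k⁴), so d_s = 35.4·(1−0.759⁴)^(1/3) = 30.95 mm.
Area ratio A_h/A_s = d_o²(1−k²)/d_s² = (1−k²)/(1−k⁴)^(2/3) = 0.5547.
Mass saving = 1 − 0.5547 = 44.5 %.

44.5 %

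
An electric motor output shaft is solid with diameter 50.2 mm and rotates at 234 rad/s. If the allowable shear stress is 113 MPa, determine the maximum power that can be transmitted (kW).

J = πd⁴/32 = π(0.0502)⁴/32 = 6.235×10^-7 m⁴.
T_max = τ_allow·J/r = 1.13×10^8 × 6.235×10^-7 / 0.0251 = 2807 N·m.
ω = 234 rad/s, so P_max = T_max·ω = 6.568×10^5 W.

657 kW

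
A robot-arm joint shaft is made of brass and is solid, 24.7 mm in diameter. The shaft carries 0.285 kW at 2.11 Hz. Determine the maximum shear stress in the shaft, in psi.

ω = 2π·2.11 = 13.26 rad/s, so T = P/ω = 0.285×10³ / 13.26 = 21.50 N·m.
J = πd⁴/32 = π(0.0247)⁴/32 = 3.654×10^-8 m⁴.
τ_max = T·r/J = 21.50 × 0.0123 / 3.654×10^-8 = 7.265×10^6 Pa.

1050 psi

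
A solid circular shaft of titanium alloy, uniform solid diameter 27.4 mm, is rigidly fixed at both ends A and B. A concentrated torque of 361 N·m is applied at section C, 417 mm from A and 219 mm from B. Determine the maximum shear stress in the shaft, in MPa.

With uniform GJ and both ends fixed, compatibility θ_AC = θ_CB gives T_A·a = T_B·b, together with T_A + T_B = T₀.
T_A = T₀·b/(a+b) = 361.0·219/636.0 = 124.3 N·m; T_B = 236.7 N·m.
τ in each portion: τ_AC = 3.08×10^7 Pa, τ_CB = 5.86×10^7 Pa; maximum is in CB.
τ_max = T_CB·r/J = 236.7·0.0137/5.53×10^-8 = 5.860×10^7 Pa.

58.6 MPa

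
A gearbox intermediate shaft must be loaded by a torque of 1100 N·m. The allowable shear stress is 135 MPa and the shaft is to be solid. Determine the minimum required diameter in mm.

34.6 mm

For a solid shaft τ_max = 16T/(πd³), so d = (16T/(π τ_allow))^(1/3) = (16·1100/(π·1.35×10^8))^(1/3) = 0.03462 m.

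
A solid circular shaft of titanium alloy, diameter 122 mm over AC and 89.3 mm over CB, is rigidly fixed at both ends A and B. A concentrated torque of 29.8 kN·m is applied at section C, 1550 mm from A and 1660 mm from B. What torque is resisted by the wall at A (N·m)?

23500 N·m

Compatibility: T_A·a/J_AC = T_B·b/J_CB with T_A + T_B = T₀.
J_AC = 2.17×10^-5 m⁴, J_CB = 6.24×10^-6 m⁴, so T_A = T₀·(J_AC/a)/((J_AC/a)+(J_CB/b)) = 23500 N·m, T_B = 6299 N·m.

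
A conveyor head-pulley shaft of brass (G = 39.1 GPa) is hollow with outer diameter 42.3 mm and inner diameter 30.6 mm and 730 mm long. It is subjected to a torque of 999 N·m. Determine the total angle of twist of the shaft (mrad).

81.7 mrad

J = π(d_o⁴ − d_i⁴)/32 = π(0.0423⁴ − 0.0306⁴)/32 = 2.282×10^-7 m⁴.
θ = T·L/(G·J) = 999.0 × 0.730 / (39.1×10⁹ × 2.282×10^-7) = 0.08172 rad.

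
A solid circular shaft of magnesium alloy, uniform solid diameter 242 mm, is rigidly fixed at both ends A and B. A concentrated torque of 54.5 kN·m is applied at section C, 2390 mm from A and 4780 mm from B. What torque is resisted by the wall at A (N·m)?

36300 N·m

With uniform GJ and both ends fixed, compatibility θ_AC = θ_CB gives T_A·a = T_B·b, together with T_A + T_B = T₀.
T_A = T₀·b/(a+b) = 54500·4780/7170 = 36330 N·m; T_B = 18170 N·m.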